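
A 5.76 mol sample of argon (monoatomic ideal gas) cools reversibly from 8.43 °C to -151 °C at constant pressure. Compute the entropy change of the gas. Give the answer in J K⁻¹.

ΔS = -100 J/K

In kelvin: T₁ = 281.58 K, T₂ = 122.15 K. At constant pressure, ΔS = nC_p ln(T₂/T₁) with C_p = 5R/2 = 20.79 J mol⁻¹ K⁻¹.
ΔS = 5.76 × 20.79 × ln(122.15/281.58) = -100 J/K.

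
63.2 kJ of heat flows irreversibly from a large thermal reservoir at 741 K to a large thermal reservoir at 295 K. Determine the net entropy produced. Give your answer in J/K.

ΔS_total = 129 J/K

ΔS_hot = −Q/T_H = −63200/741 = -85.29 J/K and ΔS_cold = +Q/T_C = 63200/295 = 214.2 J/K.
ΔS_total = -85.29 + 214.2 = 129 J/K, positive as the second law requires.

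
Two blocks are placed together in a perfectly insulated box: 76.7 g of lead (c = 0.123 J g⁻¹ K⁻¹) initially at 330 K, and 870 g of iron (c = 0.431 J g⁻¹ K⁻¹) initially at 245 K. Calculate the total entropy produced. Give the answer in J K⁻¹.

Energy balance: T_f = (m₁c₁T₁ + m₂c₂T₂)/(m₁c₁ + m₂c₂) = 247.09 K.
ΔS₁ = m₁c₁ ln(T_f/T₁) = 9.4341 × ln(247.09/330) = -2.73 J/K.
ΔS₂ = m₂c₂ ln(T_f/T₂) = 374.97 × ln(247.09/245) = 3.179 J/K.
ΔS_total = -2.73 + 3.179 = 0.449 J/K.

ΔS_total = 0.449 J/K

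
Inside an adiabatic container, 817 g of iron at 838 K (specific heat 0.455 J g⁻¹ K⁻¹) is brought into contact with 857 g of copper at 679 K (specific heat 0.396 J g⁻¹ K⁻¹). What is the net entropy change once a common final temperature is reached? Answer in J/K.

ΔS_total = 3.91 J/K

Energy balance: T_f = (m₁c₁T₁ + m₂c₂T₂)/(m₁c₁ + m₂c₂) = 762.12 K.
ΔS₁ = m₁c₁ ln(T_f/T₁) = 371.735 × ln(762.12/838) = -35.28 J/K.
ΔS₂ = m₂c₂ ln(T_f/T₂) = 339.372 × ln(762.12/679) = 39.19 J/K.
ΔS_total = -35.28 + 39.19 = 3.91 J/K.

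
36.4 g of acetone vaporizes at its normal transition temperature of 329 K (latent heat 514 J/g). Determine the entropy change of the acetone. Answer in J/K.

Heat absorbed by the substance: Q = mL = 36.4 × 514 = 18709.6 J.
At constant T, ΔS = Q_rev/T = 18709.6 / 329 = 56.9 J/K.

ΔS = 56.9 J/K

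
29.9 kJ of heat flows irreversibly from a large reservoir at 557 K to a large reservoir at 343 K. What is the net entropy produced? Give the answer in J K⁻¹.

ΔS_hot = −Q/T_H = −29900/557 = -53.68 J/K and ΔS_cold = +Q/T_C = 29900/343 = 87.17 J/K.
ΔS_total = -53.68 + 87.17 = 33.5 J/K, positive as the second law requires.

ΔS_total = 33.5 J/K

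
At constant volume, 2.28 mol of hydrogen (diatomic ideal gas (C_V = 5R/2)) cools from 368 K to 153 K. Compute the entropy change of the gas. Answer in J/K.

At constant volume, ΔS = nC_V ln(T₂/T₁) with C_V = 5R/2 = 20.79 J mol⁻¹ K⁻¹.
ΔS = 2.28 × 20.79 × ln(153/368) = -41.6 J/K.

ΔS = -41.6 J/K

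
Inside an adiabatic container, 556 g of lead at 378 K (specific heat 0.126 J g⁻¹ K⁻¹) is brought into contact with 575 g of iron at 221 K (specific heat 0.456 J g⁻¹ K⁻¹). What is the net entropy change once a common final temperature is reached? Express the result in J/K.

Energy balance: T_f = (m₁c₁T₁ + m₂c₂T₂)/(m₁c₁ + m₂c₂) = 254.1 K.
ΔS₁ = m₁c₁ ln(T_f/T₁) = 70.056 × ln(254.1/378) = -27.823 J/K.
ΔS₂ = m₂c₂ ln(T_f/T₂) = 262.2 × ln(254.1/221) = 36.597 J/K.
ΔS_total = -27.823 + 36.597 = 8.77 J/K.

ΔS_total = 8.77 J/K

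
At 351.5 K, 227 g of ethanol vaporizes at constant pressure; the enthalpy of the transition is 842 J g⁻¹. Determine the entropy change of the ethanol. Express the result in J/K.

ΔS = 544 J/K

Heat absorbed by the substance: Q = mL = 227 × 842 = 191134 J.
At constant T, ΔS = Q_rev/T = 191134 / 351.5 = 544 J/K.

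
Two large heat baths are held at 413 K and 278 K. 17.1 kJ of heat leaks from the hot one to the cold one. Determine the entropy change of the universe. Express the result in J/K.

ΔS_hot = −Q/T_H = −17100/413 = -41.4 J/K and ΔS_cold = +Q/T_C = 17100/278 = 61.51 J/K.
ΔS_total = -41.4 + 61.51 = 20.1 J/K, positive as the second law requires.

ΔS_total = 20.1 J/K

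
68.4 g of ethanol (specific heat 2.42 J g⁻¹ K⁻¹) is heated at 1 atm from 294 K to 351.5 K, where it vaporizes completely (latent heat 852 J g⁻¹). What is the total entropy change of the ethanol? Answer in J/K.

Warming step: ΔS₁ = m c ln(T_tr/T_i) = 68.4 × 2.42 × ln(351.5/294) = 29.57 J/K.
Phase change: ΔS₂ = +mL/T_tr = 68.4 × 852 / 351.5 = 165.8 J/K.
ΔS_total = (29.57) + (165.8) = 195 J/K.

ΔS = 195 J/K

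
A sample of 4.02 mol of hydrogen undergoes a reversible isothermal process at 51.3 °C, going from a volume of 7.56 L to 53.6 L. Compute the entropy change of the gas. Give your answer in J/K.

ΔS_gas = 65.5 J/K

For an isothermal ideal gas ΔS_gas = nR ln(V₂/V₁) = 4.02 × 8.314 × ln(53.6/7.56) = 65.5 J/K.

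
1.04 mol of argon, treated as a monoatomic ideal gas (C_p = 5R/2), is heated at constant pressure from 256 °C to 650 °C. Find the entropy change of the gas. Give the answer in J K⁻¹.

In kelvin: T₁ = 529.15 K, T₂ = 923.15 K. At constant pressure, ΔS = nC_p ln(T₂/T₁) with C_p = 5R/2 = 20.79 J mol⁻¹ K⁻¹.
ΔS = 1.04 × 20.79 × ln(923.15/529.15) = 12 J/K.

ΔS = 12 J/K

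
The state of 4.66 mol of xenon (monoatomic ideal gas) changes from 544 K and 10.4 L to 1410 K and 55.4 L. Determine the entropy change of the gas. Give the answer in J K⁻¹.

Entropy is a state function: ΔS = nC_V ln(T₂/T₁) + nR ln(V₂/V₁), with C_V = 3R/2 = 12.47 J mol⁻¹ K⁻¹ for a monoatomic ideal gas.
ΔS = 4.66 × [12.47 × ln(1410/544) + 8.314 × ln(55.4/10.4)] = 120 J/K.

ΔS = 120 J/K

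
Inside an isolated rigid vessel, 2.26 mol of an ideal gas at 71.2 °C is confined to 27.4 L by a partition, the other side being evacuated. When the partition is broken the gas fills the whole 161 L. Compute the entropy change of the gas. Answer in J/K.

ΔS_gas = 33.3 J/K

No heat is exchanged and no work is done, so the ideal-gas temperature stays constant.
Entropy is a state function; using a reversible isothermal path, ΔS_gas = nR ln(V₂/V₁) = 2.26 × 8.314 × ln(161/27.4) = 33.3 J/K.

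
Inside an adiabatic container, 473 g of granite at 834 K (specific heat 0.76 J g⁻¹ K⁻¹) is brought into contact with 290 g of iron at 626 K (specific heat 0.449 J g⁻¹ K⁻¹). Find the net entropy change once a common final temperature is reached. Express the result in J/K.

Energy balance: T_f = (m₁c₁T₁ + m₂c₂T₂)/(m₁c₁ + m₂c₂) = 778.69 K.
ΔS₁ = m₁c₁ ln(T_f/T₁) = 359.48 × ln(778.69/834) = -24.67 J/K.
ΔS₂ = m₂c₂ ln(T_f/T₂) = 130.21 × ln(778.69/626) = 28.42 J/K.
ΔS_total = -24.67 + 28.42 = 3.75 J/K.

ΔS_total = 3.75 J/K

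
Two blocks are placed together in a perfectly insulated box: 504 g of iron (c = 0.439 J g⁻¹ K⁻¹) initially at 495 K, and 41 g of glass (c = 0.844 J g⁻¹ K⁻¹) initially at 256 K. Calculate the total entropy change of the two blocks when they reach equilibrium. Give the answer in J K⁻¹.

Energy balance: T_f = (m₁c₁T₁ + m₂c₂T₂)/(m₁c₁ + m₂c₂) = 462.68 K.
ΔS₁ = m₁c₁ ln(T_f/T₁) = 221.256 × ln(462.68/495) = -14.94 J/K.
ΔS₂ = m₂c₂ ln(T_f/T₂) = 34.604 × ln(462.68/256) = 20.48 J/K.
ΔS_total = -14.94 + 20.48 = 5.54 J/K.

ΔS_total = 5.54 J/K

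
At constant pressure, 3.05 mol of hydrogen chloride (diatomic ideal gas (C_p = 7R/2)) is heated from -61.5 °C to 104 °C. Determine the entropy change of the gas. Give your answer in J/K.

In kelvin: T₁ = 211.65 K, T₂ = 377.15 K. At constant pressure, ΔS = nC_p ln(T₂/T₁) with C_p = 7R/2 = 29.1 J mol⁻¹ K⁻¹.
ΔS = 3.05 × 29.1 × ln(377.15/211.65) = 51.3 J/K.

ΔS = 51.3 J/K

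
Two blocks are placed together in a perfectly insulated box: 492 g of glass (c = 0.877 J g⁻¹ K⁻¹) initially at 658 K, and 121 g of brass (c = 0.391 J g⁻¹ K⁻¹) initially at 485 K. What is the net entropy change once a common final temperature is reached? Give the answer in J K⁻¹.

Energy balance: T_f = (m₁c₁T₁ + m₂c₂T₂)/(m₁c₁ + m₂c₂) = 640.91 K.
ΔS₁ = m₁c₁ ln(T_f/T₁) = 431.484 × ln(640.91/658) = -11.36 J/K.
ΔS₂ = m₂c₂ ln(T_f/T₂) = 47.311 × ln(640.91/485) = 13.19 J/K.
ΔS_total = -11.36 + 13.19 = 1.83 J/K.

ΔS_total = 1.83 J/K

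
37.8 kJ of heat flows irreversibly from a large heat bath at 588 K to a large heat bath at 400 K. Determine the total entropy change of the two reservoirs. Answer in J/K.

ΔS_hot = −Q/T_H = −37800/588 = -64.29 J/K and ΔS_cold = +Q/T_C = 37800/400 = 94.5 J/K.
ΔS_total = -64.29 + 94.5 = 30.2 J/K, positive as the second law requires.

ΔS_total = 30.2 J/K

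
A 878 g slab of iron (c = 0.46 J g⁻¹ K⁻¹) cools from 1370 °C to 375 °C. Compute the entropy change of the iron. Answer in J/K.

In kelvin: T₁ = 1643.15 K, T₂ = 648.15 K. ΔS = ∫dQ_rev/T = m c ln(T₂/T₁) = 878 × 0.46 × ln(648.15/1643.15) = -376 J/K.

ΔS = -376 J/K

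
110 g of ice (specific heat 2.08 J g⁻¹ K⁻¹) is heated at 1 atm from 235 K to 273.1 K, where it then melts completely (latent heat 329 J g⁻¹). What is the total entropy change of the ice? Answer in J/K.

Warming step: ΔS₁ = m c ln(T_tr/T_i) = 110 × 2.08 × ln(273.1/235) = 34.38 J/K.
Phase change: ΔS₂ = +mL/T_tr = 110 × 329 / 273.1 = 132.5 J/K.
ΔS_total = (34.38) + (132.5) = 167 J/K.

ΔS = 167 J/K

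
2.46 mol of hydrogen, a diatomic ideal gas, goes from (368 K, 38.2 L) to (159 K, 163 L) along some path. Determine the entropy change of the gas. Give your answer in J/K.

ΔS = -13.2 J/K

Entropy is a state function: ΔS = nC_V ln(T₂/T₁) + nR ln(V₂/V₁), with C_V = 5R/2 = 20.79 J mol⁻¹ K⁻¹ for a diatomic ideal gas.
ΔS = 2.46 × [20.79 × ln(159/368) + 8.314 × ln(163/38.2)] = -13.2 J/K.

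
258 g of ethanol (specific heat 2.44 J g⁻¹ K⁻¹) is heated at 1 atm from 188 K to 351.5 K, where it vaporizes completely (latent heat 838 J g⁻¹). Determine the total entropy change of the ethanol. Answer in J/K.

Warming step: ΔS₁ = m c ln(T_tr/T_i) = 258 × 2.44 × ln(351.5/188) = 393.9 J/K.
Phase change: ΔS₂ = +mL/T_tr = 258 × 838 / 351.5 = 615.1 J/K.
ΔS_total = (393.9) + (615.1) = 1010 J/K.

ΔS = 1010 J/K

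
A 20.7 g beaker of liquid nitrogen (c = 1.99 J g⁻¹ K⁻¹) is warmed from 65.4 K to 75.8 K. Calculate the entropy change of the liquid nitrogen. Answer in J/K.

ΔS = ∫dQ_rev/T = m c ln(T₂/T₁) = 20.7 × 1.99 × ln(75.8/65.4) = 6.08 J/K.

ΔS = 6.08 J/K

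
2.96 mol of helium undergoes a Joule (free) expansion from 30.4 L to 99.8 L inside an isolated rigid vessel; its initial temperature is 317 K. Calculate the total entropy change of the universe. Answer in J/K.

ΔS_universe = 29.3 J/K

No heat is exchanged and no work is done, so the ideal-gas temperature stays constant.
Entropy is a state function; using a reversible isothermal path, ΔS_gas = nR ln(V₂/V₁) = 2.96 × 8.314 × ln(99.8/30.4) = 29.3 J/K.
The insulated surroundings exchange no heat, so ΔS_surr = 0 and ΔS_universe = ΔS_gas.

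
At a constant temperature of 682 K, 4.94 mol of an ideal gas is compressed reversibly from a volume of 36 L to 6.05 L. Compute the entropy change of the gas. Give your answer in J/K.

For an isothermal ideal gas ΔS_gas = nR ln(V₂/V₁) = 4.94 × 8.314 × ln(6.05/36) = -73.2 J/K.

ΔS_gas = -73.2 J/K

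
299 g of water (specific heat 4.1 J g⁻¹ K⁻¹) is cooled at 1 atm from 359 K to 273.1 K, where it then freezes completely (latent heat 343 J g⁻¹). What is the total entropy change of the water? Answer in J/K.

ΔS = -711 J/K

Cooling step: ΔS₁ = m c ln(T_tr/T_i) = 299 × 4.1 × ln(273.1/359) = -335.3 J/K.
Phase change: ΔS₂ = −mL/T_tr = −299 × 343 / 273.1 = -375.5 J/K.
ΔS_total = (-335.3) + (-375.5) = -711 J/K.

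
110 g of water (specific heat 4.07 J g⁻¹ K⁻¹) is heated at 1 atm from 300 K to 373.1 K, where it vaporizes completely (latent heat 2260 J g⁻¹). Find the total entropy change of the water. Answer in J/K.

ΔS = 764 J/K

Warming step: ΔS₁ = m c ln(T_tr/T_i) = 110 × 4.07 × ln(373.1/300) = 97.63 J/K.
Phase change: ΔS₂ = +mL/T_tr = 110 × 2260 / 373.1 = 666.3 J/K.
ΔS_total = (97.63) + (666.3) = 764 J/K.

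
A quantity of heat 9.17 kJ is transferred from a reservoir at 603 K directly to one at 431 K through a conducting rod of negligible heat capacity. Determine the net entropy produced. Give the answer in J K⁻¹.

ΔS_hot = −Q/T_H = −9170/603 = -15.21 J/K and ΔS_cold = +Q/T_C = 9170/431 = 21.28 J/K.
ΔS_total = -15.21 + 21.28 = 6.07 J/K, positive as the second law requires.

ΔS_total = 6.07 J/K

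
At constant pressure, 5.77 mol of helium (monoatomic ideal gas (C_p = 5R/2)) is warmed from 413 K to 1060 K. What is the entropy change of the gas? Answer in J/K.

ΔS = 113 J/K

At constant pressure, ΔS = nC_p ln(T₂/T₁) with C_p = 5R/2 = 20.79 J mol⁻¹ K⁻¹.
ΔS = 5.77 × 20.79 × ln(1060/413) = 113 J/K.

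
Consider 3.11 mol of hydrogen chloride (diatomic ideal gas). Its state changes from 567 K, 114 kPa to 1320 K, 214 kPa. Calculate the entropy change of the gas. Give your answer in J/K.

ΔS = nC_p ln(T₂/T₁) − nR ln(P₂/P₁), with C_p = 7R/2 = 29.1 J mol⁻¹ K⁻¹ for a diatomic ideal gas.
ΔS = 3.11 × [29.1 × ln(1320/567) − 8.314 × ln(214/114)] = 60.2 J/K.

ΔS = 60.2 J/K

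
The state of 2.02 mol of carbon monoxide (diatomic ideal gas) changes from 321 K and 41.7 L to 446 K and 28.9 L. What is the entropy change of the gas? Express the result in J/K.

ΔS = 7.65 J/K

Entropy is a state function: ΔS = nC_V ln(T₂/T₁) + nR ln(V₂/V₁), with C_V = 5R/2 = 20.79 J mol⁻¹ K⁻¹ for a diatomic ideal gas.
ΔS = 2.02 × [20.79 × ln(446/321) + 8.314 × ln(28.9/41.7)] = 7.65 J/K.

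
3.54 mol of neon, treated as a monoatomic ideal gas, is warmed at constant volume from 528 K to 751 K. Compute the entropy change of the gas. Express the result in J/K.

At constant volume, ΔS = nC_V ln(T₂/T₁) with C_V = 3R/2 = 12.47 J mol⁻¹ K⁻¹.
ΔS = 3.54 × 12.47 × ln(751/528) = 15.6 J/K.

ΔS = 15.6 J/K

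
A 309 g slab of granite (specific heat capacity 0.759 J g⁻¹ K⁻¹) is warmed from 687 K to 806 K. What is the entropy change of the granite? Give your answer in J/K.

ΔS = ∫dQ_rev/T = m c ln(T₂/T₁) = 309 × 0.759 × ln(806/687) = 37.5 J/K.

ΔS = 37.5 J/K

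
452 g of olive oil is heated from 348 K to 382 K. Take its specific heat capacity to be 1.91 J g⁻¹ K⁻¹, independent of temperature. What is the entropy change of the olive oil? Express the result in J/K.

ΔS = ∫dQ_rev/T = m c ln(T₂/T₁) = 452 × 1.91 × ln(382/348) = 80.5 J/K.

ΔS = 80.5 J/K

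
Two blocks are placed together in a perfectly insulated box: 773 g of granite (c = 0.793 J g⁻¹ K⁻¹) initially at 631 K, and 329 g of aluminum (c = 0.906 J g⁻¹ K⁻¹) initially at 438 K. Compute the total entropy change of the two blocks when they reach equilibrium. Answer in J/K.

ΔS_total = 12.8 J/K

Energy balance: T_f = (m₁c₁T₁ + m₂c₂T₂)/(m₁c₁ + m₂c₂) = 567.86 K.
ΔS₁ = m₁c₁ ln(T_f/T₁) = 612.989 × ln(567.86/631) = -64.63 J/K.
ΔS₂ = m₂c₂ ln(T_f/T₂) = 298.074 × ln(567.86/438) = 77.39 J/K.
ΔS_total = -64.63 + 77.39 = 12.8 J/K.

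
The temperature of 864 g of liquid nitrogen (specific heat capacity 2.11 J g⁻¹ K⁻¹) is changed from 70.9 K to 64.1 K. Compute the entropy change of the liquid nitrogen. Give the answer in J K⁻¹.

ΔS = -184 J/K

ΔS = ∫dQ_rev/T = m c ln(T₂/T₁) = 864 × 2.11 × ln(64.1/70.9) = -184 J/K.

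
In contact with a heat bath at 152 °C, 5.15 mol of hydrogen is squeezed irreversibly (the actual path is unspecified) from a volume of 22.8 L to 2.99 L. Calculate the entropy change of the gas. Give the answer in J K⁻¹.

Entropy is a state function, so ΔS_gas depends only on the end states.
For an isothermal ideal gas ΔS_gas = nR ln(V₂/V₁) = 5.15 × 8.314 × ln(2.99/22.8) = -87 J/K.

ΔS_gas = -87 J/K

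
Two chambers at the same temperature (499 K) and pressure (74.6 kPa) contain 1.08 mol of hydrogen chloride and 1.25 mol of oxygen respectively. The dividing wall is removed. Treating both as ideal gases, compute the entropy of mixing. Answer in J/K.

ΔS_mix = 13.4 J/K

Mole fractions: x_A = 1.08/2.33 = 0.464, x_B = 0.536.
ΔS_mix = −R(n_A ln x_A + n_B ln x_B) = −8.314 × (1.08 ln 0.464 + 1.25 ln 0.536) = 13.4 J/K.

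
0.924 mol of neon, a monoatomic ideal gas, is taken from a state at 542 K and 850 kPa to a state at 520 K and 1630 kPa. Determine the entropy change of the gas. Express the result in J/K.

ΔS = -5.8 J/K

ΔS = nC_p ln(T₂/T₁) − nR ln(P₂/P₁), with C_p = 5R/2 = 20.79 J mol⁻¹ K⁻¹ for a monoatomic ideal gas.
ΔS = 0.924 × [20.79 × ln(520/542) − 8.314 × ln(1630/850)] = -5.8 J/K.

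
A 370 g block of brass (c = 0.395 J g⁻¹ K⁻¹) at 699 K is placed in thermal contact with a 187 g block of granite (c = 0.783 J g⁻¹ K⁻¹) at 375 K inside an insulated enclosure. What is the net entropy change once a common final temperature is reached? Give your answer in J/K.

Energy balance: T_f = (m₁c₁T₁ + m₂c₂T₂)/(m₁c₁ + m₂c₂) = 536.85 K.
ΔS₁ = m₁c₁ ln(T_f/T₁) = 146.15 × ln(536.85/699) = -38.57 J/K.
ΔS₂ = m₂c₂ ln(T_f/T₂) = 146.421 × ln(536.85/375) = 52.53 J/K.
ΔS_total = -38.57 + 52.53 = 14 J/K.

ΔS_total = 14 J/K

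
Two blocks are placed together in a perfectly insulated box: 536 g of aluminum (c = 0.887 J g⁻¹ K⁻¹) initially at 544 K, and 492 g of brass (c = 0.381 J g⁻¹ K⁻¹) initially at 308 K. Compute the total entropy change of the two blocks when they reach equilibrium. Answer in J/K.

Energy balance: T_f = (m₁c₁T₁ + m₂c₂T₂)/(m₁c₁ + m₂c₂) = 477.26 K.
ΔS₁ = m₁c₁ ln(T_f/T₁) = 475.432 × ln(477.26/544) = -62.22 J/K.
ΔS₂ = m₂c₂ ln(T_f/T₂) = 187.452 × ln(477.26/308) = 82.1 J/K.
ΔS_total = -62.22 + 82.1 = 19.9 J/K.

ΔS_total = 19.9 J/K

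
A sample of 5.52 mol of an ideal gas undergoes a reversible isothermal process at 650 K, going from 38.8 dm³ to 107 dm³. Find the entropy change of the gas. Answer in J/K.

For an isothermal ideal gas ΔS_gas = nR ln(V₂/V₁) = 5.52 × 8.314 × ln(107/38.8) = 46.6 J/K.

ΔS_gas = 46.6 J/K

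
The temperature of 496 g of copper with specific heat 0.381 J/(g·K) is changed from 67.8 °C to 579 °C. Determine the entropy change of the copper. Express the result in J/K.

In kelvin: T₁ = 340.95 K, T₂ = 852.15 K. ΔS = ∫dQ_rev/T = m c ln(T₂/T₁) = 496 × 0.381 × ln(852.15/340.95) = 173 J/K.

ΔS = 173 J/K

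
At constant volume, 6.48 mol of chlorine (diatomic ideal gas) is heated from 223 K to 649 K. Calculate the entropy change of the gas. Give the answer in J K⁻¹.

At constant volume, ΔS = nC_V ln(T₂/T₁) with C_V = 5R/2 = 20.79 J mol⁻¹ K⁻¹.
ΔS = 6.48 × 20.79 × ln(649/223) = 144 J/K.

ΔS = 144 J/K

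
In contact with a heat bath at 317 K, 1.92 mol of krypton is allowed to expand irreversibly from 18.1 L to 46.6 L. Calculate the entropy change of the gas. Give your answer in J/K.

ΔS_gas = 15.1 J/K

Entropy is a state function, so ΔS_gas depends only on the end states.
For an isothermal ideal gas ΔS_gas = nR ln(V₂/V₁) = 1.92 × 8.314 × ln(46.6/18.1) = 15.1 J/K.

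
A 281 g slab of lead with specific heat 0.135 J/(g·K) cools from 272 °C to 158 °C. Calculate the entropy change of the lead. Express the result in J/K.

In kelvin: T₁ = 545.15 K, T₂ = 431.15 K. ΔS = ∫dQ_rev/T = m c ln(T₂/T₁) = 281 × 0.135 × ln(431.15/545.15) = -8.9 J/K.

ΔS = -8.9 J/K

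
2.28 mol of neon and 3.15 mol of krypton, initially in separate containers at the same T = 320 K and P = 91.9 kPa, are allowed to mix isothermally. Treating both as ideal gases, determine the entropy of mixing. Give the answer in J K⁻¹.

Mole fractions: x_A = 2.28/5.43 = 0.42, x_B = 0.58.
ΔS_mix = −R(n_A ln x_A + n_B ln x_B) = −8.314 × (2.28 ln 0.42 + 3.15 ln 0.58) = 30.7 J/K.

ΔS_mix = 30.7 J/K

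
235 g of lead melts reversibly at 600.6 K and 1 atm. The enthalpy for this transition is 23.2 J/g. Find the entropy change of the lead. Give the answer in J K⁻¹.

ΔS = 9.08 J/K

Heat absorbed by the substance: Q = mL = 235 × 23.2 = 5452 J.
At constant T, ΔS = Q_rev/T = 5452 / 600.6 = 9.08 J/K.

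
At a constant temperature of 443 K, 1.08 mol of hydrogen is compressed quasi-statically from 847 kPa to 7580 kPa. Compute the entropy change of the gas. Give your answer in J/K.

ΔS_gas = -19.7 J/K

For an isothermal ideal gas ΔS_gas = nR ln(P₁/P₂) = 1.08 × 8.314 × ln(847/7580) = -19.7 J/K.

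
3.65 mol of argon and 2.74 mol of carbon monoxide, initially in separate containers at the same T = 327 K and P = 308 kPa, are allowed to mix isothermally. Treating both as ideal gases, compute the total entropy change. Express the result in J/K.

Mole fractions: x_A = 3.65/6.39 = 0.571, x_B = 0.429.
ΔS_mix = −R(n_A ln x_A + n_B ln x_B) = −8.314 × (3.65 ln 0.571 + 2.74 ln 0.429) = 36.3 J/K.

ΔS_mix = 36.3 J/K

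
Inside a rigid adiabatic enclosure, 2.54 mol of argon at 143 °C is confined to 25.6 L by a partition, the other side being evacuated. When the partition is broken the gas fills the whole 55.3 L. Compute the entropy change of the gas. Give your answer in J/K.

No heat is exchanged and no work is done, so the ideal-gas temperature stays constant.
Entropy is a state function; using a reversible isothermal path, ΔS_gas = nR ln(V₂/V₁) = 2.54 × 8.314 × ln(55.3/25.6) = 16.3 J/K.

ΔS_gas = 16.3 J/K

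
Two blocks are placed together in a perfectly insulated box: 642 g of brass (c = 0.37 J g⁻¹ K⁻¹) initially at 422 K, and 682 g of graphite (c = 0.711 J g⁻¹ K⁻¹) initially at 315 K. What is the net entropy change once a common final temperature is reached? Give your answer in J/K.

Energy balance: T_f = (m₁c₁T₁ + m₂c₂T₂)/(m₁c₁ + m₂c₂) = 350.18 K.
ΔS₁ = m₁c₁ ln(T_f/T₁) = 237.54 × ln(350.18/422) = -44.31 J/K.
ΔS₂ = m₂c₂ ln(T_f/T₂) = 484.902 × ln(350.18/315) = 51.34 J/K.
ΔS_total = -44.31 + 51.34 = 7.03 J/K.

ΔS_total = 7.03 J/K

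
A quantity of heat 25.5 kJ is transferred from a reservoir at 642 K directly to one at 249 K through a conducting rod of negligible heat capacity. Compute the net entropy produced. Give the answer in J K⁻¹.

ΔS_total = 62.7 J/K

ΔS_hot = −Q/T_H = −25500/642 = -39.72 J/K and ΔS_cold = +Q/T_C = 25500/249 = 102.4 J/K.
ΔS_total = -39.72 + 102.4 = 62.7 J/K, positive as the second law requires.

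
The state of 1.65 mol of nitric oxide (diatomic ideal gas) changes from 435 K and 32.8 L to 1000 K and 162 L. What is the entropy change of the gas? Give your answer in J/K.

ΔS = 50.5 J/K

Entropy is a state function: ΔS = nC_V ln(T₂/T₁) + nR ln(V₂/V₁), with C_V = 5R/2 = 20.79 J mol⁻¹ K⁻¹ for a diatomic ideal gas.
ΔS = 1.65 × [20.79 × ln(1000/435) + 8.314 × ln(162/32.8)] = 50.5 J/K.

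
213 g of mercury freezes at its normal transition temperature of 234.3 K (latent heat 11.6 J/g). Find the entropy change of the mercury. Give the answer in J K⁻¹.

ΔS = -10.5 J/K

Heat released by the substance: Q = −mL = −213 × 11.6 = −2470.8 J.
At constant T, ΔS = Q_rev/T = −2470.8 / 234.3 = -10.5 J/K.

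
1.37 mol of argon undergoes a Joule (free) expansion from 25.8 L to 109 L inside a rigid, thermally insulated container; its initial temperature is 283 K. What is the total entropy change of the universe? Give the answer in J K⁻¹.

For an ideal gas in free expansion Q = 0 and W = 0, so T is unchanged.
Entropy is a state function; using a reversible isothermal path, ΔS_gas = nR ln(V₂/V₁) = 1.37 × 8.314 × ln(109/25.8) = 16.4 J/K.
The insulated surroundings exchange no heat, so ΔS_surr = 0 and ΔS_universe = ΔS_gas.

ΔS_universe = 16.4 J/K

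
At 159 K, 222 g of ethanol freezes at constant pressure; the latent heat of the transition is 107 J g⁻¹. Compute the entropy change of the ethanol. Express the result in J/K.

ΔS = -149 J/K

Heat released by the substance: Q = −mL = −222 × 107 = −23754 J.
At constant T, ΔS = Q_rev/T = −23754 / 159 = -149 J/K.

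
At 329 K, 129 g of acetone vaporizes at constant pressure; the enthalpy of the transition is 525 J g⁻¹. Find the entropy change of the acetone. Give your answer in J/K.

ΔS = 206 J/K

Heat absorbed by the substance: Q = mL = 129 × 525 = 67725 J.
At constant T, ΔS = Q_rev/T = 67725 / 329 = 206 J/K.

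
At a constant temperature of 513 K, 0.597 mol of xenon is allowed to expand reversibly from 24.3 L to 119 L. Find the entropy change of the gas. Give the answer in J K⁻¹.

ΔS_gas = 7.89 J/K

For an isothermal ideal gas ΔS_gas = nR ln(V₂/V₁) = 0.597 × 8.314 × ln(119/24.3) = 7.89 J/K.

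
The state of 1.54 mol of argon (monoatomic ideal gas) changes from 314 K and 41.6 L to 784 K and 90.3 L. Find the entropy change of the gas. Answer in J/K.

ΔS = 27.5 J/K

Entropy is a state function: ΔS = nC_V ln(T₂/T₁) + nR ln(V₂/V₁), with C_V = 3R/2 = 12.47 J mol⁻¹ K⁻¹ for a monoatomic ideal gas.
ΔS = 1.54 × [12.47 × ln(784/314) + 8.314 × ln(90.3/41.6)] = 27.5 J/K.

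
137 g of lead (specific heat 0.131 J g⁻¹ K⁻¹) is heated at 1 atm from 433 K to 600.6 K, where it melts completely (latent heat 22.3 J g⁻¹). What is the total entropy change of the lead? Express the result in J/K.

Warming step: ΔS₁ = m c ln(T_tr/T_i) = 137 × 0.131 × ln(600.6/433) = 5.872 J/K.
Phase change: ΔS₂ = +mL/T_tr = 137 × 22.3 / 600.6 = 5.087 J/K.
ΔS_total = (5.872) + (5.087) = 11 J/K.

ΔS = 11 J/K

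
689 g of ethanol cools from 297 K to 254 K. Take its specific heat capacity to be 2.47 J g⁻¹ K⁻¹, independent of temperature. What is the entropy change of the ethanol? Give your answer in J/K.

ΔS = -266 J/K

ΔS = ∫dQ_rev/T = m c ln(T₂/T₁) = 689 × 2.47 × ln(254/297) = -266 J/K.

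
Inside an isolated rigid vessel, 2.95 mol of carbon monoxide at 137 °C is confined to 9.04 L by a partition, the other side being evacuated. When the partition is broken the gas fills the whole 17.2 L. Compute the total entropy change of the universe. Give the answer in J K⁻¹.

ΔS_universe = 15.8 J/K

For an ideal gas in free expansion Q = 0 and W = 0, so T is unchanged.
Entropy is a state function; using a reversible isothermal path, ΔS_gas = nR ln(V₂/V₁) = 2.95 × 8.314 × ln(17.2/9.04) = 15.8 J/K.
The insulated surroundings exchange no heat, so ΔS_surr = 0 and ΔS_universe = ΔS_gas.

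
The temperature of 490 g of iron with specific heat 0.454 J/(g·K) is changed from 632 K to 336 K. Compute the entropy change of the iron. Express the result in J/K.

ΔS = -141 J/K

ΔS = ∫dQ_rev/T = m c ln(T₂/T₁) = 490 × 0.454 × ln(336/632) = -141 J/K.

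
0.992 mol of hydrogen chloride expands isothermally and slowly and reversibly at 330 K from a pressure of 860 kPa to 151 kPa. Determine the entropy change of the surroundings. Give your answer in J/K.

ΔS_surr = -14.3 J/K

For an isothermal ideal gas ΔS_gas = nR ln(P₁/P₂) = 0.992 × 8.314 × ln(860/151) = 14.3 J/K.
The process is reversible, so ΔS_surr = −ΔS_gas = -14.3 J/K and ΔS_universe = 0.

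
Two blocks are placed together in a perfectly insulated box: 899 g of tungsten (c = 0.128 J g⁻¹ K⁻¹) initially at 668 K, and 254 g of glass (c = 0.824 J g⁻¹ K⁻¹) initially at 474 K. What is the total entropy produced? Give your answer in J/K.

ΔS_total = 4.5 J/K

Energy balance: T_f = (m₁c₁T₁ + m₂c₂T₂)/(m₁c₁ + m₂c₂) = 542.82 K.
ΔS₁ = m₁c₁ ln(T_f/T₁) = 115.072 × ln(542.82/668) = -23.88 J/K.
ΔS₂ = m₂c₂ ln(T_f/T₂) = 209.296 × ln(542.82/474) = 28.38 J/K.
ΔS_total = -23.88 + 28.38 = 4.5 J/K.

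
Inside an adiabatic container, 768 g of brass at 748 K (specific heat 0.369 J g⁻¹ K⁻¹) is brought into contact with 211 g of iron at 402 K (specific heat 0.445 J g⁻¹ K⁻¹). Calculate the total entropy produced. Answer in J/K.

Energy balance: T_f = (m₁c₁T₁ + m₂c₂T₂)/(m₁c₁ + m₂c₂) = 661.89 K.
ΔS₁ = m₁c₁ ln(T_f/T₁) = 283.392 × ln(661.89/748) = -34.66 J/K.
ΔS₂ = m₂c₂ ln(T_f/T₂) = 93.895 × ln(661.89/402) = 46.82 J/K.
ΔS_total = -34.66 + 46.82 = 12.2 J/K.

ΔS_total = 12.2 J/K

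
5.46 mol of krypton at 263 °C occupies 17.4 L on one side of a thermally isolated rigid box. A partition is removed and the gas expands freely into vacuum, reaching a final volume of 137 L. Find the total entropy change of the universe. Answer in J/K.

For an ideal gas in free expansion Q = 0 and W = 0, so T is unchanged.
Entropy is a state function; using a reversible isothermal path, ΔS_gas = nR ln(V₂/V₁) = 5.46 × 8.314 × ln(137/17.4) = 93.7 J/K.
The insulated surroundings exchange no heat, so ΔS_surr = 0 and ΔS_universe = ΔS_gas.

ΔS_universe = 93.7 J/K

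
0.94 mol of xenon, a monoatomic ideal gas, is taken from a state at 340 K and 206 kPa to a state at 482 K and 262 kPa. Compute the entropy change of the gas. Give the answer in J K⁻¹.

ΔS = 4.94 J/K

ΔS = nC_p ln(T₂/T₁) − nR ln(P₂/P₁), with C_p = 5R/2 = 20.79 J mol⁻¹ K⁻¹ for a monoatomic ideal gas.
ΔS = 0.94 × [20.79 × ln(482/340) − 8.314 × ln(262/206)] = 4.94 J/K.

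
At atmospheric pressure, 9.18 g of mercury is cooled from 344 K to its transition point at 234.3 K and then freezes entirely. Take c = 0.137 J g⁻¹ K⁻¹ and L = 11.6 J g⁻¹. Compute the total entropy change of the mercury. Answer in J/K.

Cooling step: ΔS₁ = m c ln(T_tr/T_i) = 9.18 × 0.137 × ln(234.3/344) = -0.48299 J/K.
Phase change: ΔS₂ = −mL/T_tr = −9.18 × 11.6 / 234.3 = -0.45449 J/K.
ΔS_total = (-0.48299) + (-0.45449) = -0.937 J/K.

ΔS = -0.937 J/K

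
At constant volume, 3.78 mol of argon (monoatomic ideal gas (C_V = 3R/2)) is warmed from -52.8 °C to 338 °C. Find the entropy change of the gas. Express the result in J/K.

In kelvin: T₁ = 220.35 K, T₂ = 611.15 K. At constant volume, ΔS = nC_V ln(T₂/T₁) with C_V = 3R/2 = 12.47 J mol⁻¹ K⁻¹.
ΔS = 3.78 × 12.47 × ln(611.15/220.35) = 48.1 J/K.

ΔS = 48.1 J/K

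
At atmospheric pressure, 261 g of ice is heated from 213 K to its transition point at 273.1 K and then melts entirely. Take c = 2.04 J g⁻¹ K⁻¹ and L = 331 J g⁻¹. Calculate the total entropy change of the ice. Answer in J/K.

Warming step: ΔS₁ = m c ln(T_tr/T_i) = 261 × 2.04 × ln(273.1/213) = 132.3 J/K.
Phase change: ΔS₂ = +mL/T_tr = 261 × 331 / 273.1 = 316.3 J/K.
ΔS_total = (132.3) + (316.3) = 449 J/K.

ΔS = 449 J/K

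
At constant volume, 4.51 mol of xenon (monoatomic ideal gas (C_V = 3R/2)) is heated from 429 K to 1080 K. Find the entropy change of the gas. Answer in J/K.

ΔS = 51.9 J/K

At constant volume, ΔS = nC_V ln(T₂/T₁) with C_V = 3R/2 = 12.47 J mol⁻¹ K⁻¹.
ΔS = 4.51 × 12.47 × ln(1080/429) = 51.9 J/K.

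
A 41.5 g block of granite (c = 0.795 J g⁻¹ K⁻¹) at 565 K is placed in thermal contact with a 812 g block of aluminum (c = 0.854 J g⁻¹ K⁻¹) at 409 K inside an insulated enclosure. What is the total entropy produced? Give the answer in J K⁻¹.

ΔS_total = 1.82 J/K

Energy balance: T_f = (m₁c₁T₁ + m₂c₂T₂)/(m₁c₁ + m₂c₂) = 416.08 K.
ΔS₁ = m₁c₁ ln(T_f/T₁) = 32.9925 × ln(416.08/565) = -10.09 J/K.
ΔS₂ = m₂c₂ ln(T_f/T₂) = 693.448 × ln(416.08/409) = 11.91 J/K.
ΔS_total = -10.09 + 11.91 = 1.82 J/K.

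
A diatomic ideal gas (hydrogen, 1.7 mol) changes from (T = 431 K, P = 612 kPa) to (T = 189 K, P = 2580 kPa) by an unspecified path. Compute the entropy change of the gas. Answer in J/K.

ΔS = nC_p ln(T₂/T₁) − nR ln(P₂/P₁), with C_p = 7R/2 = 29.1 J mol⁻¹ K⁻¹ for a diatomic ideal gas.
ΔS = 1.7 × [29.1 × ln(189/431) − 8.314 × ln(2580/612)] = -61.1 J/K.

ΔS = -61.1 J/K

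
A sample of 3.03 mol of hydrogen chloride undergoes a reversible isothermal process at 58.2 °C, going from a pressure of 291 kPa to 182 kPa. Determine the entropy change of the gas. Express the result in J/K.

ΔS_gas = 11.8 J/K

For an isothermal ideal gas ΔS_gas = nR ln(P₁/P₂) = 3.03 × 8.314 × ln(291/182) = 11.8 J/K.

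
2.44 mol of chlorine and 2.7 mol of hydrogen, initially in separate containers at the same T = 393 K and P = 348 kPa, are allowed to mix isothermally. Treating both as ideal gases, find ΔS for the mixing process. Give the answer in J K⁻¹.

Mole fractions: x_A = 2.44/5.14 = 0.475, x_B = 0.525.
ΔS_mix = −R(n_A ln x_A + n_B ln x_B) = −8.314 × (2.44 ln 0.475 + 2.7 ln 0.525) = 29.6 J/K.

ΔS_mix = 29.6 J/K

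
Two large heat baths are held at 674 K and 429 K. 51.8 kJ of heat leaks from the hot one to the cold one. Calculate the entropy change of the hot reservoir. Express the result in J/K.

The hot reservoir loses heat Q, so ΔS_hot = −Q/T_H = −51800/674 = -76.9 J/K.

ΔS_hot = -76.9 J/K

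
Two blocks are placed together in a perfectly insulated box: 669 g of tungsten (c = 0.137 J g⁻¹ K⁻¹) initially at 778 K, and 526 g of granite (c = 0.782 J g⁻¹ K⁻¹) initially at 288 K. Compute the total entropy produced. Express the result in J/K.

ΔS_total = 44.7 J/K

Energy balance: T_f = (m₁c₁T₁ + m₂c₂T₂)/(m₁c₁ + m₂c₂) = 377.29 K.
ΔS₁ = m₁c₁ ln(T_f/T₁) = 91.653 × ln(377.29/778) = -66.331 J/K.
ΔS₂ = m₂c₂ ln(T_f/T₂) = 411.332 × ln(377.29/288) = 111.08 J/K.
ΔS_total = -66.331 + 111.08 = 44.7 J/K.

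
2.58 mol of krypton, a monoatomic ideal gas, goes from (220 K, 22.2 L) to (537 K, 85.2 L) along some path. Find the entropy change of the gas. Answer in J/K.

ΔS = 57.6 J/K

Entropy is a state function: ΔS = nC_V ln(T₂/T₁) + nR ln(V₂/V₁), with C_V = 3R/2 = 12.47 J mol⁻¹ K⁻¹ for a monoatomic ideal gas.
ΔS = 2.58 × [12.47 × ln(537/220) + 8.314 × ln(85.2/22.2)] = 57.6 J/K.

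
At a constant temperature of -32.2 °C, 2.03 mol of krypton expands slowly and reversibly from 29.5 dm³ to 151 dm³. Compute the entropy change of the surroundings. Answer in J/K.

ΔS_surr = -27.6 J/K

For an isothermal ideal gas ΔS_gas = nR ln(V₂/V₁) = 2.03 × 8.314 × ln(151/29.5) = 27.6 J/K.
The process is reversible, so ΔS_surr = −ΔS_gas = -27.6 J/K and ΔS_universe = 0.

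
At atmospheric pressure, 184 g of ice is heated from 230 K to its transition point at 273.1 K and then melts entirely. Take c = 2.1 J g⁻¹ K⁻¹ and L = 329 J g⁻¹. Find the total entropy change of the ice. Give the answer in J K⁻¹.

ΔS = 288 J/K

Warming step: ΔS₁ = m c ln(T_tr/T_i) = 184 × 2.1 × ln(273.1/230) = 66.37 J/K.
Phase change: ΔS₂ = +mL/T_tr = 184 × 329 / 273.1 = 221.7 J/K.
ΔS_total = (66.37) + (221.7) = 288 J/K.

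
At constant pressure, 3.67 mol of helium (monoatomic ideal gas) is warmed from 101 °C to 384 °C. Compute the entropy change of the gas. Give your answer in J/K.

ΔS = 43 J/K

In kelvin: T₁ = 374.15 K, T₂ = 657.15 K. At constant pressure, ΔS = nC_p ln(T₂/T₁) with C_p = 5R/2 = 20.79 J mol⁻¹ K⁻¹.
ΔS = 3.67 × 20.79 × ln(657.15/374.15) = 43 J/K.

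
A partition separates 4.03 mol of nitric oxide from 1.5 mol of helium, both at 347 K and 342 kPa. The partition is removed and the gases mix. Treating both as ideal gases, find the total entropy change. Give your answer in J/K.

Mole fractions: x_A = 4.03/5.53 = 0.729, x_B = 0.271.
ΔS_mix = −R(n_A ln x_A + n_B ln x_B) = −8.314 × (4.03 ln 0.729 + 1.5 ln 0.271) = 26.9 J/K.

ΔS_mix = 26.9 J/K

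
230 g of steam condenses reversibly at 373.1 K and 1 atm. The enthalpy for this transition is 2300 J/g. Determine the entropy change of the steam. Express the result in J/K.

ΔS = -1420 J/K

Heat released by the substance: Q = −mL = −230 × 2300 = −529000 J.
At constant T, ΔS = Q_rev/T = −529000 / 373.1 = -1420 J/K.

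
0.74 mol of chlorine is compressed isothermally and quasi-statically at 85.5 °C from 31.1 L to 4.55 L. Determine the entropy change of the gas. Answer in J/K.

ΔS_gas = -11.8 J/K

For an isothermal ideal gas ΔS_gas = nR ln(V₂/V₁) = 0.74 × 8.314 × ln(4.55/31.1) = -11.8 J/K.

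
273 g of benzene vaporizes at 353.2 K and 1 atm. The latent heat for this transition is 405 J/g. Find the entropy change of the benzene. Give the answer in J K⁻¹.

Heat absorbed by the substance: Q = mL = 273 × 405 = 110565 J.
At constant T, ΔS = Q_rev/T = 110565 / 353.2 = 313 J/K.

ΔS = 313 J/K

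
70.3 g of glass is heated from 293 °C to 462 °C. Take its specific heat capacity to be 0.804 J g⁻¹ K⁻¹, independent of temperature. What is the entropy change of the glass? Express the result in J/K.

ΔS = 14.8 J/K

In kelvin: T₁ = 566.15 K, T₂ = 735.15 K. ΔS = ∫dQ_rev/T = m c ln(T₂/T₁) = 70.3 × 0.804 × ln(735.15/566.15) = 14.8 J/K.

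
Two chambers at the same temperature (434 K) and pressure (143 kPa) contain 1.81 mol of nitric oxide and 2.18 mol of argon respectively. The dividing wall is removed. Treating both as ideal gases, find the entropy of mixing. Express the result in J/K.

Mole fractions: x_A = 1.81/3.99 = 0.454, x_B = 0.546.
ΔS_mix = −R(n_A ln x_A + n_B ln x_B) = −8.314 × (1.81 ln 0.454 + 2.18 ln 0.546) = 22.9 J/K.

ΔS_mix = 22.9 J/K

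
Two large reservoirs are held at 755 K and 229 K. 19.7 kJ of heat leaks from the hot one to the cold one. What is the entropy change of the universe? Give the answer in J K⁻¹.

ΔS_total = 59.9 J/K

ΔS_hot = −Q/T_H = −19700/755 = -26.09 J/K and ΔS_cold = +Q/T_C = 19700/229 = 86.03 J/K.
ΔS_total = -26.09 + 86.03 = 59.9 J/K, positive as the second law requires.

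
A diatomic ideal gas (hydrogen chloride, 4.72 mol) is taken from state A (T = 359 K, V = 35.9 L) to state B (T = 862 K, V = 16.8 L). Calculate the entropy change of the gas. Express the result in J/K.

ΔS = 56.1 J/K

Entropy is a state function: ΔS = nC_V ln(T₂/T₁) + nR ln(V₂/V₁), with C_V = 5R/2 = 20.79 J mol⁻¹ K⁻¹ for a diatomic ideal gas.
ΔS = 4.72 × [20.79 × ln(862/359) + 8.314 × ln(16.8/35.9)] = 56.1 J/K.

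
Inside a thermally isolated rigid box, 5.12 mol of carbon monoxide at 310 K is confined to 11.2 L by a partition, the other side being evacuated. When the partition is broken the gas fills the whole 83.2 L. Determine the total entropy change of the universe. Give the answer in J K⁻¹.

For an ideal gas in free expansion Q = 0 and W = 0, so T is unchanged.
Entropy is a state function; using a reversible isothermal path, ΔS_gas = nR ln(V₂/V₁) = 5.12 × 8.314 × ln(83.2/11.2) = 85.4 J/K.
The insulated surroundings exchange no heat, so ΔS_surr = 0 and ΔS_universe = ΔS_gas.

ΔS_universe = 85.4 J/K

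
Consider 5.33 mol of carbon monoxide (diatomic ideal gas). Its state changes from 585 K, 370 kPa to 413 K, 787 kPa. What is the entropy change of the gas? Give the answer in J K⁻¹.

ΔS = nC_p ln(T₂/T₁) − nR ln(P₂/P₁), with C_p = 7R/2 = 29.1 J mol⁻¹ K⁻¹ for a diatomic ideal gas.
ΔS = 5.33 × [29.1 × ln(413/585) − 8.314 × ln(787/370)] = -87.4 J/K.

ΔS = -87.4 J/K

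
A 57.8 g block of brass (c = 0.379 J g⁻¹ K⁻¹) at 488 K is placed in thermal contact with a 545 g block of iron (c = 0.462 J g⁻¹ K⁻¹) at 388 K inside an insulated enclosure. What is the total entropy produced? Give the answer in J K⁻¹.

ΔS_total = 0.565 J/K

Energy balance: T_f = (m₁c₁T₁ + m₂c₂T₂)/(m₁c₁ + m₂c₂) = 396 K.
ΔS₁ = m₁c₁ ln(T_f/T₁) = 21.9062 × ln(396/488) = -4.576 J/K.
ΔS₂ = m₂c₂ ln(T_f/T₂) = 251.79 × ln(396/388) = 5.141 J/K.
ΔS_total = -4.576 + 5.141 = 0.565 J/K.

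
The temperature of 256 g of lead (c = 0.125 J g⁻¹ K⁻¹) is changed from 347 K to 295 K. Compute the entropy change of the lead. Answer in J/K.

ΔS = -5.2 J/K

ΔS = ∫dQ_rev/T = m c ln(T₂/T₁) = 256 × 0.125 × ln(295/347) = -5.2 J/K.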